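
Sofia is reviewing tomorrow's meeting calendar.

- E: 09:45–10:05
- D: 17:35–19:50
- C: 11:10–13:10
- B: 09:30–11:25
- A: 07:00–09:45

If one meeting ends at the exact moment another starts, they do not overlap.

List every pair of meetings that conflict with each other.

A & B, B & C, B & E

Sorted by start: A, B, E, C, D.
B starts before A ends → A and B overlap.
E starts exactly when A ends (back-to-back, no overlap); A is clear from here.
E starts before B ends → B and E overlap.
C starts before B ends → B and C overlap.
D starts after B ends.
C starts after E ends; E is clear from here.
D starts after C ends.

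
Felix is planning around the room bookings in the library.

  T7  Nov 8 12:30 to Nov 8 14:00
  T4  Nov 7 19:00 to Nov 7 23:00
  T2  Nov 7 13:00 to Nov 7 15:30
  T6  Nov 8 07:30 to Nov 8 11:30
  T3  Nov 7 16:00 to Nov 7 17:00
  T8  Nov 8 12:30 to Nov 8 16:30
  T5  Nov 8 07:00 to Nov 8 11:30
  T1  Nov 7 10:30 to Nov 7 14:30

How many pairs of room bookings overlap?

Two intervals overlap when each starts before the other ends.
Sorted by start: T1, T2, T3, T4, T5, T6, T7, T8.
T2 starts before T1 ends → T1 and T2 overlap.
T3 starts after T1 ends, so nothing later overlaps T1 either.
T3 starts after T2 ends, so nothing later overlaps T2 either.
T4 starts after T3 ends, so nothing later overlaps T3 either.
T5 starts after T4 ends, so nothing later overlaps T4 either.
T6 starts before T5 ends → T5 and T6 overlap.
T7 starts after T5 ends, so nothing later overlaps T5 either.
T7 starts after T6 ends, so nothing later overlaps T6 either.
T8 starts before T7 ends → T7 and T8 overlap.
Overlapping pairs: T1 & T2, T5 & T6, T7 & T8 — 3 in total.

3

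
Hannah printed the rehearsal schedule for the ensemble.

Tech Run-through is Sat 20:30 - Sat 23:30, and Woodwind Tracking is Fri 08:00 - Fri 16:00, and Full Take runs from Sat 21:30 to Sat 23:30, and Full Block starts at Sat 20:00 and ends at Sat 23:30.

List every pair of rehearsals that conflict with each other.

Check each pair: they overlap iff neither finishes before the other starts.
Sorted by start: Woodwind Tracking, Full Block, Tech Run-through, Full Take.
Full Block starts after Woodwind Tracking ends — done with Woodwind Tracking.
Tech Run-through starts before Full Block ends → Full Block and Tech Run-through overlap.
Full Take starts before Full Block ends → Full Block and Full Take overlap.
Full Take starts before Tech Run-through ends → Tech Run-through and Full Take overlap.

Full Block & Full Take, Full Block & Tech Run-through, Full Take & Tech Run-through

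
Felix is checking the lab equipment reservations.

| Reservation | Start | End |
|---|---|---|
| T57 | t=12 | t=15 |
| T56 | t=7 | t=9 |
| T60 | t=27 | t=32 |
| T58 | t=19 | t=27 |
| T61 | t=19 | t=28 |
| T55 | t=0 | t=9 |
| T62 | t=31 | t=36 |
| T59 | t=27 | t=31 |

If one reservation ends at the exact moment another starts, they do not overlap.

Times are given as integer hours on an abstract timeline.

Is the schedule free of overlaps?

Sorted by start: T55, T56, T57, T58, T61, T59, T60, T62.
T56 starts before T55 ends → T55 and T56 overlap.
That's a conflict, so the schedule is not conflict-free.

No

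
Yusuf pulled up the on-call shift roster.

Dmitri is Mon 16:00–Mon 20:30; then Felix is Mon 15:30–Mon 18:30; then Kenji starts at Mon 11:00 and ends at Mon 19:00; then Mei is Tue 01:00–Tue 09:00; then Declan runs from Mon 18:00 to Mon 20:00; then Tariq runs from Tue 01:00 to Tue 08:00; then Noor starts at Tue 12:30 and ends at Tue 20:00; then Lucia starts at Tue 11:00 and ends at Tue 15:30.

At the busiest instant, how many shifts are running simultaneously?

Walk through starts and ends in time order (an end at T is processed before a start at T):
Mon 11:00 start Kenji → 1
Mon 15:30 start Felix → 2
Mon 16:00 start Dmitri → 3
Mon 18:00 start Declan → 4
Mon 18:30 end Felix → 3
Mon 19:00 end Kenji → 2
Mon 20:00 end Declan → 1
Mon 20:30 end Dmitri → 0
Tue 01:00 start Mei → 1
Tue 01:00 start Tariq → 2
Tue 08:00 end Tariq → 1
Tue 09:00 end Mei → 0
Tue 11:00 start Lucia → 1
Tue 12:30 start Noor → 2
Tue 15:30 end Lucia → 1
Tue 20:00 end Noor → 0
Peak is 4, at Mon 18:00 (Declan, Dmitri, Felix, Kenji).

4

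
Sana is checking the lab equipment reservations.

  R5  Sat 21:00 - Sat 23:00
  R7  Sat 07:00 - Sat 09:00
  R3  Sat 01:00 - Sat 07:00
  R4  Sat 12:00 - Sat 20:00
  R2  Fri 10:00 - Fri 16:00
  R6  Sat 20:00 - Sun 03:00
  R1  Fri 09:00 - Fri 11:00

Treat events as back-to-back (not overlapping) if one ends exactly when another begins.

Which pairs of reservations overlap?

Sorted by start: R1, R2, R3, R7, R4, R6, R5.
R2 starts before R1 ends → R1 and R2 overlap.
R3 starts after R1 ends, so nothing later overlaps R1 either.
R3 starts after R2 ends, so nothing later overlaps R2 either.
R7 starts exactly when R3 ends (back-to-back, no overlap), so nothing later overlaps R3 either.
R4 starts after R7 ends, so nothing later overlaps R7 either.
R6 starts exactly when R4 ends (back-to-back, no overlap), so nothing later overlaps R4 either.
R5 starts before R6 ends → R6 and R5 overlap.

R1 & R2, R5 & R6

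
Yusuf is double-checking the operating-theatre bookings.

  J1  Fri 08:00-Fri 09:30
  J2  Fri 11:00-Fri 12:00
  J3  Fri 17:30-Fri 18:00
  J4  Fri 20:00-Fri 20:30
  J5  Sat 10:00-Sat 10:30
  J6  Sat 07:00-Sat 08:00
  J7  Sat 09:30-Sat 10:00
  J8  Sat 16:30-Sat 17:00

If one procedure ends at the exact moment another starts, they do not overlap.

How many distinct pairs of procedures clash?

Check each pair: they overlap iff neither finishes before the other starts.
Sorted by start: J1, J2, J3, J4, J6, J7, J5, J8.
J2 starts after J1 ends, so nothing later overlaps J1 either.
J3 starts after J2 ends, so nothing later overlaps J2 either.
J4 starts after J3 ends, so nothing later overlaps J3 either.
J6 starts after J4 ends, so nothing later overlaps J4 either.
J7 starts after J6 ends, so nothing later overlaps J6 either.
J5 starts exactly when J7 ends (back-to-back, no overlap), so nothing later overlaps J7 either.
J8 starts after J5 ends.
No pair overlaps.

0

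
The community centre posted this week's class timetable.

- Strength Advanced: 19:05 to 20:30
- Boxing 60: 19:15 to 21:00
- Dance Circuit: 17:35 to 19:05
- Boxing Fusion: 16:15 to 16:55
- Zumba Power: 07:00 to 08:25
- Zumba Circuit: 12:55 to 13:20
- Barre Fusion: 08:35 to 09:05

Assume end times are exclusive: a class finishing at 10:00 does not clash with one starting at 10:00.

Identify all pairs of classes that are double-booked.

Sorted by start: Zumba Power, Barre Fusion, Zumba Circuit, Boxing Fusion, Dance Circuit, Strength Advanced, Boxing 60.
Barre Fusion starts after Zumba Power ends; Zumba Power is clear from here.
Zumba Circuit starts after Barre Fusion ends; Barre Fusion is clear from here.
Boxing Fusion starts after Zumba Circuit ends; Zumba Circuit is clear from here.
Dance Circuit starts after Boxing Fusion ends; Boxing Fusion is clear from here.
Strength Advanced starts exactly when Dance Circuit ends (back-to-back, no overlap); Dance Circuit is clear from here.
Boxing 60 starts before Strength Advanced ends → Strength Advanced and Boxing 60 overlap.

Boxing 60 & Strength Advanced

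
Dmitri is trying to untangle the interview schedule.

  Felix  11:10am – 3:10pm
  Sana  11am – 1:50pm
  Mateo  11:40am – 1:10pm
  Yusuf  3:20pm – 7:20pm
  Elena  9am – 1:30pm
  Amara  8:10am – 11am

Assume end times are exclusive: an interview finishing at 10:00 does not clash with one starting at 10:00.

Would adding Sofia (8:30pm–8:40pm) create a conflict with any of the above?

Amara: ends 11am at or before Sofia starts 8:30pm → clear.
Elena: ends 1:30pm at or before Sofia starts 8:30pm → clear.
Sana: ends 1:50pm at or before Sofia starts 8:30pm → clear.
Felix: ends 3:10pm at or before Sofia starts 8:30pm → clear.
Mateo: ends 1:10pm at or before Sofia starts 8:30pm → clear.
Yusuf: ends 7:20pm at or before Sofia starts 8:30pm → clear.

No — it doesn't clash with anything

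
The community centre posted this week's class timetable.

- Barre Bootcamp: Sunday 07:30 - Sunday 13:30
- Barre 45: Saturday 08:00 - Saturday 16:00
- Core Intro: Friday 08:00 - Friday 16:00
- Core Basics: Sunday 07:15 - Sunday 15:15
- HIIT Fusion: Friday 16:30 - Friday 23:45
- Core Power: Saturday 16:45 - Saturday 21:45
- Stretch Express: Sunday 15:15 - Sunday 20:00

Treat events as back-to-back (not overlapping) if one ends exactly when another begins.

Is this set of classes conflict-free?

Sorted by start: Core Intro, HIIT Fusion, Barre 45, Core Power, Core Basics, Barre Bootcamp, Stretch Express.
HIIT Fusion starts after Core Intro ends, so Core Intro has no further overlaps.
Barre 45 starts after HIIT Fusion ends, so HIIT Fusion has no further overlaps.
Core Power starts after Barre 45 ends, so Barre 45 has no further overlaps.
Core Basics starts after Core Power ends, so Core Power has no further overlaps.
Barre Bootcamp starts before Core Basics ends → Core Basics and Barre Bootcamp overlap.
That's a conflict, so the schedule is not conflict-free.

No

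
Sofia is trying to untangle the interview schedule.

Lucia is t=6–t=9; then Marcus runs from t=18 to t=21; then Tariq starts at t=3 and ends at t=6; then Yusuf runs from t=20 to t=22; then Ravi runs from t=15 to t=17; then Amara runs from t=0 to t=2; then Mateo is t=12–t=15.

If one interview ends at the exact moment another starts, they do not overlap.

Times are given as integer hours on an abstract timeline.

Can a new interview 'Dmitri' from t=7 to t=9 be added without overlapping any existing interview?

No — it overlaps Lucia

Amara: ends t=2 at or before Dmitri starts t=7 → clear.
Tariq: ends t=6 at or before Dmitri starts t=7 → clear.
Lucia: starts t=6 before Dmitri ends t=9, and ends t=9 after Dmitri starts t=7 → overlap.
Mateo: starts t=12 at or after Dmitri ends t=9 → clear.
Ravi: starts t=15 at or after Dmitri ends t=9 → clear.
Marcus: starts t=18 at or after Dmitri ends t=9 → clear.
Yusuf: starts t=20 at or after Dmitri ends t=9 → clear.
Dmitri overlaps Lucia.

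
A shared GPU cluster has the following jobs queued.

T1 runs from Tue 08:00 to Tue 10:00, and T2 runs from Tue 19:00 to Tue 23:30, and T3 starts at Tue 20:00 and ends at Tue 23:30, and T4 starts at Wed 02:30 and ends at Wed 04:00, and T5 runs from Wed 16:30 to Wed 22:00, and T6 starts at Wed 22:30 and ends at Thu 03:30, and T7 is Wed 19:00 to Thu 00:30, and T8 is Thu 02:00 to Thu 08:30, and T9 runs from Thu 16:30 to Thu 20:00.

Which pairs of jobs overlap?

T2 & T3, T5 & T7, T6 & T7, T6 & T8

Check each pair: they overlap iff neither finishes before the other starts.
Sorted by start: T1, T2, T3, T4, T5, T7, T6, T8, T9.
T2 starts after T1 ends — done with T1.
T3 starts before T2 ends → T2 and T3 overlap.
T4 starts after T2 ends — done with T2.
T4 starts after T3 ends — done with T3.
T5 starts after T4 ends — done with T4.
T7 starts before T5 ends → T5 and T7 overlap.
T6 starts after T5 ends — done with T5.
T6 starts before T7 ends → T7 and T6 overlap.
T8 starts after T7 ends — done with T7.
T8 starts before T6 ends → T6 and T8 overlap.
T9 starts after T6 ends.
T9 starts after T8 ends.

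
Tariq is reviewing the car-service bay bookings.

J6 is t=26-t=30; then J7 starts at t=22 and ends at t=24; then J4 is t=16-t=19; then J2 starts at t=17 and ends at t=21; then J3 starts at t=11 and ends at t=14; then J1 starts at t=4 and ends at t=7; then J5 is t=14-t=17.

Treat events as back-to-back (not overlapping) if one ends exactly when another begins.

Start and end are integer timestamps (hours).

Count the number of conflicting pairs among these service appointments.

2

Sorted by start: J1, J3, J5, J4, J2, J7, J6.
J3 starts after J1 ends — done with J1.
J5 starts exactly when J3 ends (back-to-back, no overlap) — done with J3.
J4 starts before J5 ends → J5 and J4 overlap.
J2 starts exactly when J5 ends (back-to-back, no overlap) — done with J5.
J2 starts before J4 ends → J4 and J2 overlap.
J7 starts after J4 ends — done with J4.
J7 starts after J2 ends — done with J2.
J6 starts after J7 ends.
Overlapping pairs: J2 & J4, J4 & J5 — 2 in total.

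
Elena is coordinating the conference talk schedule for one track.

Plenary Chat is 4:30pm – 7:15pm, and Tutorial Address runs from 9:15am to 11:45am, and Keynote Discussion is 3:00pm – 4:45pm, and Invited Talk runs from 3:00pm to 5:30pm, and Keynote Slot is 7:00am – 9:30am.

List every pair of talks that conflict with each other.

Invited Talk & Keynote Discussion, Invited Talk & Plenary Chat, Keynote Discussion & Plenary Chat, Keynote Slot & Tutorial Address

Two intervals overlap when each starts before the other ends.
Sorted by start: Keynote Slot, Tutorial Address, Invited Talk, Keynote Discussion, Plenary Chat.
Tutorial Address starts before Keynote Slot ends → Keynote Slot and Tutorial Address overlap.
Invited Talk starts after Keynote Slot ends — done with Keynote Slot.
Invited Talk starts after Tutorial Address ends — done with Tutorial Address.
Keynote Discussion starts before Invited Talk ends → Invited Talk and Keynote Discussion overlap.
Plenary Chat starts before Invited Talk ends → Invited Talk and Plenary Chat overlap.
Plenary Chat starts before Keynote Discussion ends → Keynote Discussion and Plenary Chat overlap.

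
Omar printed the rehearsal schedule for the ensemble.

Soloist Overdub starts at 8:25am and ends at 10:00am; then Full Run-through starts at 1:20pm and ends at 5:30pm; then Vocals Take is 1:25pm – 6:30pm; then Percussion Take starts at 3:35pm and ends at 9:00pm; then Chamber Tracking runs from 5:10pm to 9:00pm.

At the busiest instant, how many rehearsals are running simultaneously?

4

Sweep the timeline, counting +1 at each start and −1 at each end (ends before starts at a tie):
8:25am start Soloist Overdub → 1
10:00am end Soloist Overdub → 0
1:20pm start Full Run-through → 1
1:25pm start Vocals Take → 2
3:35pm start Percussion Take → 3
5:10pm start Chamber Tracking → 4
5:30pm end Full Run-through → 3
6:30pm end Vocals Take → 2
9:00pm end Chamber Tracking → 1
9:00pm end Percussion Take → 0
Peak is 4, at 5:10pm (Chamber Tracking, Full Run-through, Percussion Take, Vocals Take).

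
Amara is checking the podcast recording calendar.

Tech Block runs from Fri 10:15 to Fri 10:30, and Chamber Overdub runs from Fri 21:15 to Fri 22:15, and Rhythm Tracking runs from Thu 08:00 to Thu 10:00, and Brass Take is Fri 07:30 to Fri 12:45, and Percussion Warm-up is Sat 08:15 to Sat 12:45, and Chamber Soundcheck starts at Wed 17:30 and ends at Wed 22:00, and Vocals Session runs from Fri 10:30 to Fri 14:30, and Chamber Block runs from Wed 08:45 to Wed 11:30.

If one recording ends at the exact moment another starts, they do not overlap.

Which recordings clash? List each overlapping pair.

Brass Take & Tech Block, Brass Take & Vocals Session

Check each pair: they overlap iff neither finishes before the other starts.
Sorted by start: Chamber Block, Chamber Soundcheck, Rhythm Tracking, Brass Take, Tech Block, Vocals Session, Chamber Overdub, Percussion Warm-up.
Chamber Soundcheck starts after Chamber Block ends, so Chamber Block has no further overlaps.
Rhythm Tracking starts after Chamber Soundcheck ends, so Chamber Soundcheck has no further overlaps.
Brass Take starts after Rhythm Tracking ends, so Rhythm Tracking has no further overlaps.
Tech Block starts before Brass Take ends → Brass Take and Tech Block overlap.
Vocals Session starts before Brass Take ends → Brass Take and Vocals Session overlap.
Chamber Overdub starts after Brass Take ends, so Brass Take has no further overlaps.
Vocals Session starts exactly when Tech Block ends (back-to-back, no overlap), so Tech Block has no further overlaps.
Chamber Overdub starts after Vocals Session ends, so Vocals Session has no further overlaps.
Percussion Warm-up starts after Chamber Overdub ends.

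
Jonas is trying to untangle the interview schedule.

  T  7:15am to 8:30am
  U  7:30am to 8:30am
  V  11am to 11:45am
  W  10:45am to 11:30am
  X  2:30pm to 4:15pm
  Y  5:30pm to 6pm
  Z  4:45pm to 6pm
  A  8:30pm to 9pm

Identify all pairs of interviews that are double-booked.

Sorted by start: T, U, W, V, X, Z, Y, A.
U starts before T ends → T and U overlap.
W starts after T ends — done with T.
W starts after U ends — done with U.
V starts before W ends → W and V overlap.
X starts after W ends — done with W.
X starts after V ends — done with V.
Z starts after X ends — done with X.
Y starts before Z ends → Z and Y overlap.
A starts after Z ends.
A starts after Y ends.

T & U, V & W, Y & Z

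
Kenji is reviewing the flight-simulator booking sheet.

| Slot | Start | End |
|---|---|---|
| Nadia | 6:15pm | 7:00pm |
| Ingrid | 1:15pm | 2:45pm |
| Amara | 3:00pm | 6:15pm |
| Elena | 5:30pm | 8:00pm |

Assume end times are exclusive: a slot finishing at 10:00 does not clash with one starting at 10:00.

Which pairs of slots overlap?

Sorted by start: Ingrid, Amara, Elena, Nadia.
Amara starts after Ingrid ends; Ingrid is clear from here.
Elena starts before Amara ends → Amara and Elena overlap.
Nadia starts exactly when Amara ends (back-to-back, no overlap).
Nadia starts before Elena ends → Elena and Nadia overlap.

Amara & Elena, Elena & Nadia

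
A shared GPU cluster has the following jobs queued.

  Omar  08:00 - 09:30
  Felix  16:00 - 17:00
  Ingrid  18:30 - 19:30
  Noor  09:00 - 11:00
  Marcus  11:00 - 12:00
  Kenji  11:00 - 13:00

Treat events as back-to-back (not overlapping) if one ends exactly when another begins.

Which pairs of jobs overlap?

Sorted by start: Omar, Noor, Kenji, Marcus, Felix, Ingrid.
Noor starts before Omar ends → Omar and Noor overlap.
Kenji starts after Omar ends; Omar is clear from here.
Kenji starts exactly when Noor ends (back-to-back, no overlap); Noor is clear from here.
Marcus starts before Kenji ends → Kenji and Marcus overlap.
Felix starts after Kenji ends; Kenji is clear from here.
Felix starts after Marcus ends; Marcus is clear from here.
Ingrid starts after Felix ends.

Kenji & Marcus, Noor & Omar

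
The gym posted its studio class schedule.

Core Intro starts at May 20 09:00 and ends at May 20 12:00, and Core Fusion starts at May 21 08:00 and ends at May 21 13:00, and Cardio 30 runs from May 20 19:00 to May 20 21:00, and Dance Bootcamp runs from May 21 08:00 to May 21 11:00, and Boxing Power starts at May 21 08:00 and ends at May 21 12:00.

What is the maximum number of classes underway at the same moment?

Sweep the timeline, counting +1 at each start and −1 at each end (ends before starts at a tie):
May 20 09:00 start Core Intro → 1
May 20 12:00 end Core Intro → 0
May 20 19:00 start Cardio 30 → 1
May 20 21:00 end Cardio 30 → 0
May 21 08:00 start Boxing Power → 1
May 21 08:00 start Core Fusion → 2
May 21 08:00 start Dance Bootcamp → 3
May 21 11:00 end Dance Bootcamp → 2
May 21 12:00 end Boxing Power → 1
May 21 13:00 end Core Fusion → 0
Peak is 3, at May 21 08:00 (Boxing Power, Core Fusion, Dance Bootcamp).

3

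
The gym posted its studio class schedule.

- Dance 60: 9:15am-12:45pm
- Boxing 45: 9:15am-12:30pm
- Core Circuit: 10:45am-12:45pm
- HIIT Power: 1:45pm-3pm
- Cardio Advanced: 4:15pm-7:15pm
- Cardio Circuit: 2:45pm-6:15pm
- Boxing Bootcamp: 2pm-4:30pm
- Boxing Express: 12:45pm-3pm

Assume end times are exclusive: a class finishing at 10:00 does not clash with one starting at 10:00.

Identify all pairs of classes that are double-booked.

Boxing 45 & Core Circuit, Boxing 45 & Dance 60, Boxing Bootcamp & Boxing Express, Boxing Bootcamp & Cardio Advanced, Boxing Bootcamp & Cardio Circuit, Boxing Bootcamp & HIIT Power, Boxing Express & Cardio Circuit, Boxing Express & HIIT Power, Cardio Advanced & Cardio Circuit, Cardio Circuit & HIIT Power, Core Circuit & Dance 60

Sorted by start: Dance 60, Boxing 45, Core Circuit, Boxing Express, HIIT Power, Boxing Bootcamp, Cardio Circuit, Cardio Advanced.
Boxing 45 starts before Dance 60 ends → Dance 60 and Boxing 45 overlap.
Core Circuit starts before Dance 60 ends → Dance 60 and Core Circuit overlap.
Boxing Express starts exactly when Dance 60 ends (back-to-back, no overlap), so Dance 60 has no further overlaps.
Core Circuit starts before Boxing 45 ends → Boxing 45 and Core Circuit overlap.
Boxing Express starts after Boxing 45 ends, so Boxing 45 has no further overlaps.
Boxing Express starts exactly when Core Circuit ends (back-to-back, no overlap), so Core Circuit has no further overlaps.
HIIT Power starts before Boxing Express ends → Boxing Express and HIIT Power overlap.
Boxing Bootcamp starts before Boxing Express ends → Boxing Express and Boxing Bootcamp overlap.
Cardio Circuit starts before Boxing Express ends → Boxing Express and Cardio Circuit overlap.
Cardio Advanced starts after Boxing Express ends.
Boxing Bootcamp starts before HIIT Power ends → HIIT Power and Boxing Bootcamp overlap.
Cardio Circuit starts before HIIT Power ends → HIIT Power and Cardio Circuit overlap.
Cardio Advanced starts after HIIT Power ends.
Cardio Circuit starts before Boxing Bootcamp ends → Boxing Bootcamp and Cardio Circuit overlap.
Cardio Advanced starts before Boxing Bootcamp ends → Boxing Bootcamp and Cardio Advanced overlap.
Cardio Advanced starts before Cardio Circuit ends → Cardio Circuit and Cardio Advanced overlap.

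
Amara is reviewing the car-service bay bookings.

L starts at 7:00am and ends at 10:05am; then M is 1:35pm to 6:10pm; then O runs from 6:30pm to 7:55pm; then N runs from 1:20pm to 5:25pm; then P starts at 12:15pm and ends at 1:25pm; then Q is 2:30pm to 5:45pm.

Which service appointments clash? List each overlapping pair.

Sorted by start: L, P, N, M, Q, O.
P starts after L ends, so L has no further overlaps.
N starts before P ends → P and N overlap.
M starts after P ends, so P has no further overlaps.
M starts before N ends → N and M overlap.
Q starts before N ends → N and Q overlap.
O starts after N ends.
Q starts before M ends → M and Q overlap.
O starts after M ends.
O starts after Q ends.

M & N, M & Q, N & P, N & Q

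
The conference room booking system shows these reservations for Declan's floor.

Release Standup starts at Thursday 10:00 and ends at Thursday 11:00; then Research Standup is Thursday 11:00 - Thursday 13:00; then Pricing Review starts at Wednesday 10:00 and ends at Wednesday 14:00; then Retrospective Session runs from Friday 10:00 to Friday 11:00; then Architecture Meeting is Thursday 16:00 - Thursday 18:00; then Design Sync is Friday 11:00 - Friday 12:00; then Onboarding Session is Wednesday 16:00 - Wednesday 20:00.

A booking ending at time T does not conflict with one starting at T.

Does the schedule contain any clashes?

No

Sorted by start: Pricing Review, Onboarding Session, Release Standup, Research Standup, Architecture Meeting, Retrospective Session, Design Sync.
Onboarding Session starts after Pricing Review ends, so Pricing Review has no further overlaps.
Release Standup starts after Onboarding Session ends, so Onboarding Session has no further overlaps.
Research Standup starts exactly when Release Standup ends (back-to-back, no overlap), so Release Standup has no further overlaps.
Architecture Meeting starts after Research Standup ends, so Research Standup has no further overlaps.
Retrospective Session starts after Architecture Meeting ends, so Architecture Meeting has no further overlaps.
Design Sync starts exactly when Retrospective Session ends (back-to-back, no overlap).
Every pair is clear; the schedule has no overlaps.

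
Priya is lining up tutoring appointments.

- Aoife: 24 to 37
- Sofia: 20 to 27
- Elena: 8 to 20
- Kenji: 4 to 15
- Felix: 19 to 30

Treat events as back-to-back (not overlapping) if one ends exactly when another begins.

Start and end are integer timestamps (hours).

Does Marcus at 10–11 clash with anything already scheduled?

Kenji: starts 4 before Marcus ends 11, and ends 15 after Marcus starts 10 → overlap.
Elena: starts 8 before Marcus ends 11, and ends 20 after Marcus starts 10 → overlap.
Felix: starts 19 at or after Marcus ends 11 → clear.
Sofia: starts 20 at or after Marcus ends 11 → clear.
Aoife: starts 24 at or after Marcus ends 11 → clear.
Marcus overlaps Kenji, Elena.

Yes — it overlaps Elena, Kenji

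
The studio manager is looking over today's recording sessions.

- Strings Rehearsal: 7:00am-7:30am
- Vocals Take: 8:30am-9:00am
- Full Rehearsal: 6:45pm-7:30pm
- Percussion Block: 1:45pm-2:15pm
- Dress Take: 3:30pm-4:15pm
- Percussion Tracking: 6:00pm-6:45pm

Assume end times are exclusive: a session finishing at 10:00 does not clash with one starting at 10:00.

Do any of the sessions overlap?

Two intervals overlap when each starts before the other ends.
Sorted by start: Strings Rehearsal, Vocals Take, Percussion Block, Dress Take, Percussion Tracking, Full Rehearsal.
Vocals Take starts after Strings Rehearsal ends, so Strings Rehearsal has no further overlaps.
Percussion Block starts after Vocals Take ends, so Vocals Take has no further overlaps.
Dress Take starts after Percussion Block ends, so Percussion Block has no further overlaps.
Percussion Tracking starts after Dress Take ends, so Dress Take has no further overlaps.
Full Rehearsal starts exactly when Percussion Tracking ends (back-to-back, no overlap).
Every pair is clear; the schedule has no overlaps.

No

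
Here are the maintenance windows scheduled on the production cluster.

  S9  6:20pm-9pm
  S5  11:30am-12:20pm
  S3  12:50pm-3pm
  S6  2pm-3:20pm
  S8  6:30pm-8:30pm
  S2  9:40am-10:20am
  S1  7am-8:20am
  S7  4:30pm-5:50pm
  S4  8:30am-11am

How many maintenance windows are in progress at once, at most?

Walk through starts and ends in time order (an end at T is processed before a start at T):
7am start S1 → 1
8:20am end S1 → 0
8:30am start S4 → 1
9:40am start S2 → 2
10:20am end S2 → 1
11am end S4 → 0
11:30am start S5 → 1
12:20pm end S5 → 0
12:50pm start S3 → 1
2pm start S6 → 2
3pm end S3 → 1
3:20pm end S6 → 0
4:30pm start S7 → 1
5:50pm end S7 → 0
6:20pm start S9 → 1
6:30pm start S8 → 2
8:30pm end S8 → 1
9pm end S9 → 0
Peak is 2, at 9:40am (S2, S4).

2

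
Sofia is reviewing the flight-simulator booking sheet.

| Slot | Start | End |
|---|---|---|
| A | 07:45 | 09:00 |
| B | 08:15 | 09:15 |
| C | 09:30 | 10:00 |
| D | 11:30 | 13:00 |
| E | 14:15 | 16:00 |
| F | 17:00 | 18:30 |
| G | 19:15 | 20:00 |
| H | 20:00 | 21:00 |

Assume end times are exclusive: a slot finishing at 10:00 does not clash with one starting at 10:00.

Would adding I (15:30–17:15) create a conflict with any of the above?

Yes — it overlaps E, F

A: ends 09:00 at or before I starts 15:30 → clear.
B: ends 09:15 at or before I starts 15:30 → clear.
C: ends 10:00 at or before I starts 15:30 → clear.
D: ends 13:00 at or before I starts 15:30 → clear.
E: starts 14:15 before I ends 17:15, and ends 16:00 after I starts 15:30 → overlap.
F: starts 17:00 before I ends 17:15, and ends 18:30 after I starts 15:30 → overlap.
G: starts 19:15 at or after I ends 17:15 → clear.
H: starts 20:00 at or after I ends 17:15 → clear.
I overlaps E, F.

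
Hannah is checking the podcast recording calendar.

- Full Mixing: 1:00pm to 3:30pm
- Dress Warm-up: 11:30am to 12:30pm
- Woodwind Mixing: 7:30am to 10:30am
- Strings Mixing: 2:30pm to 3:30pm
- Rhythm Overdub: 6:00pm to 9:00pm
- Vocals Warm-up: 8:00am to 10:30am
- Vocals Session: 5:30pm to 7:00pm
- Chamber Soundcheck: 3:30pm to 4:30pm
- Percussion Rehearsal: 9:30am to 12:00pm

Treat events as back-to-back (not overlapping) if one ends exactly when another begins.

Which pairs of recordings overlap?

Dress Warm-up & Percussion Rehearsal, Full Mixing & Strings Mixing, Percussion Rehearsal & Vocals Warm-up, Percussion Rehearsal & Woodwind Mixing, Rhythm Overdub & Vocals Session, Vocals Warm-up & Woodwind Mixing

Sorted by start: Woodwind Mixing, Vocals Warm-up, Percussion Rehearsal, Dress Warm-up, Full Mixing, Strings Mixing, Chamber Soundcheck, Vocals Session, Rhythm Overdub.
Vocals Warm-up starts before Woodwind Mixing ends → Woodwind Mixing and Vocals Warm-up overlap.
Percussion Rehearsal starts before Woodwind Mixing ends → Woodwind Mixing and Percussion Rehearsal overlap.
Dress Warm-up starts after Woodwind Mixing ends; Woodwind Mixing is clear from here.
Percussion Rehearsal starts before Vocals Warm-up ends → Vocals Warm-up and Percussion Rehearsal overlap.
Dress Warm-up starts after Vocals Warm-up ends; Vocals Warm-up is clear from here.
Dress Warm-up starts before Percussion Rehearsal ends → Percussion Rehearsal and Dress Warm-up overlap.
Full Mixing starts after Percussion Rehearsal ends; Percussion Rehearsal is clear from here.
Full Mixing starts after Dress Warm-up ends; Dress Warm-up is clear from here.
Strings Mixing starts before Full Mixing ends → Full Mixing and Strings Mixing overlap.
Chamber Soundcheck starts exactly when Full Mixing ends (back-to-back, no overlap); Full Mixing is clear from here.
Chamber Soundcheck starts exactly when Strings Mixing ends (back-to-back, no overlap); Strings Mixing is clear from here.
Vocals Session starts after Chamber Soundcheck ends; Chamber Soundcheck is clear from here.
Rhythm Overdub starts before Vocals Session ends → Vocals Session and Rhythm Overdub overlap.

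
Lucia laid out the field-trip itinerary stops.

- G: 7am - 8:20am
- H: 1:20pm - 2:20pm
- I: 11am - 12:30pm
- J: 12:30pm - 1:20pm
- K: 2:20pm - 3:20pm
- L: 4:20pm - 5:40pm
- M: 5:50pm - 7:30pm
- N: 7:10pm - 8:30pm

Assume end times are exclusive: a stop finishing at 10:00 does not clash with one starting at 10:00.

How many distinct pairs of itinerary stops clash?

Sorted by start: G, I, J, H, K, L, M, N.
I starts after G ends, so G has no further overlaps.
J starts exactly when I ends (back-to-back, no overlap), so I has no further overlaps.
H starts exactly when J ends (back-to-back, no overlap), so J has no further overlaps.
K starts exactly when H ends (back-to-back, no overlap), so H has no further overlaps.
L starts after K ends, so K has no further overlaps.
M starts after L ends, so L has no further overlaps.
N starts before M ends → M and N overlap.
Overlapping pairs: M & N — 1 in total.

1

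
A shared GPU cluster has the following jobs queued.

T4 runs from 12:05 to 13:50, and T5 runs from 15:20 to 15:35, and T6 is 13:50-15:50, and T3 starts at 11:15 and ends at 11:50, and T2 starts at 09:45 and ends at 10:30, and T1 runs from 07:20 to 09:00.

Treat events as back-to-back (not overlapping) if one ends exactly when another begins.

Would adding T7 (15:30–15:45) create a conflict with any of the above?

T1: ends 09:00 at or before T7 starts 15:30 → clear.
T2: ends 10:30 at or before T7 starts 15:30 → clear.
T3: ends 11:50 at or before T7 starts 15:30 → clear.
T4: ends 13:50 at or before T7 starts 15:30 → clear.
T6: starts 13:50 before T7 ends 15:45, and ends 15:50 after T7 starts 15:30 → overlap.
T5: starts 15:20 before T7 ends 15:45, and ends 15:35 after T7 starts 15:30 → overlap.
T7 overlaps T5, T6.

Yes — it overlaps T5, T6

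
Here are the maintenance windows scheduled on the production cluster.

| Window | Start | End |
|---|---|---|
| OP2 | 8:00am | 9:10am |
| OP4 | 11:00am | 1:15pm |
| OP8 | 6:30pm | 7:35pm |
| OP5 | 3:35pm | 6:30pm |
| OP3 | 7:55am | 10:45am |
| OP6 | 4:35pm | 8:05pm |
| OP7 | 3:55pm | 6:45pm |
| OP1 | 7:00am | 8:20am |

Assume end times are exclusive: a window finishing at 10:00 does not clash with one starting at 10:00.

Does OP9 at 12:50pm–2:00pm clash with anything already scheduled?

OP1: ends 8:20am at or before OP9 starts 12:50pm → clear.
OP3: ends 10:45am at or before OP9 starts 12:50pm → clear.
OP2: ends 9:10am at or before OP9 starts 12:50pm → clear.
OP4: starts 11:00am before OP9 ends 2:00pm, and ends 1:15pm after OP9 starts 12:50pm → overlap.
OP5: starts 3:35pm at or after OP9 ends 2:00pm → clear.
OP7: starts 3:55pm at or after OP9 ends 2:00pm → clear.
OP6: starts 4:35pm at or after OP9 ends 2:00pm → clear.
OP8: starts 6:30pm at or after OP9 ends 2:00pm → clear.
OP9 overlaps OP4.

Yes — it overlaps OP4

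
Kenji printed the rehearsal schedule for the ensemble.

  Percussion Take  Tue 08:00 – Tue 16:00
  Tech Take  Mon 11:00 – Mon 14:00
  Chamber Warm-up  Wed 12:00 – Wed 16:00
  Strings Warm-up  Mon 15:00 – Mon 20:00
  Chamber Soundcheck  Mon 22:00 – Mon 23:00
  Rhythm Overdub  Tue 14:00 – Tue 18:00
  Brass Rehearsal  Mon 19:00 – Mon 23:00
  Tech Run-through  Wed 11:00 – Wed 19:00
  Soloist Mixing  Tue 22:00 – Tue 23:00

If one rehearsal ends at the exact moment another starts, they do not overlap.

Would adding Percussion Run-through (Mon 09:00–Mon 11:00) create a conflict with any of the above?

Tech Take: starts Mon 11:00 at or after Percussion Run-through ends Mon 11:00 → clear.
Strings Warm-up: starts Mon 15:00 at or after Percussion Run-through ends Mon 11:00 → clear.
Brass Rehearsal: starts Mon 19:00 at or after Percussion Run-through ends Mon 11:00 → clear.
Chamber Soundcheck: starts Mon 22:00 at or after Percussion Run-through ends Mon 11:00 → clear.
Percussion Take: starts Tue 08:00 at or after Percussion Run-through ends Mon 11:00 → clear.
Rhythm Overdub: starts Tue 14:00 at or after Percussion Run-through ends Mon 11:00 → clear.
Soloist Mixing: starts Tue 22:00 at or after Percussion Run-through ends Mon 11:00 → clear.
Tech Run-through: starts Wed 11:00 at or after Percussion Run-through ends Mon 11:00 → clear.
Chamber Warm-up: starts Wed 12:00 at or after Percussion Run-through ends Mon 11:00 → clear.

No — it doesn't clash with anything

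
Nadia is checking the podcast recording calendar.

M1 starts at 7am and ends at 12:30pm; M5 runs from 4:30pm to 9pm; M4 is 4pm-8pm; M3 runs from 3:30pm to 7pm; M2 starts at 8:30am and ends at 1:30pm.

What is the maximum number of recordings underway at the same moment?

Walk through starts and ends in time order (an end at T is processed before a start at T):
7am start M1 → 1
8:30am start M2 → 2
12:30pm end M1 → 1
1:30pm end M2 → 0
3:30pm start M3 → 1
4pm start M4 → 2
4:30pm start M5 → 3
7pm end M3 → 2
8pm end M4 → 1
9pm end M5 → 0
Peak is 3, at 4:30pm (M3, M4, M5).

3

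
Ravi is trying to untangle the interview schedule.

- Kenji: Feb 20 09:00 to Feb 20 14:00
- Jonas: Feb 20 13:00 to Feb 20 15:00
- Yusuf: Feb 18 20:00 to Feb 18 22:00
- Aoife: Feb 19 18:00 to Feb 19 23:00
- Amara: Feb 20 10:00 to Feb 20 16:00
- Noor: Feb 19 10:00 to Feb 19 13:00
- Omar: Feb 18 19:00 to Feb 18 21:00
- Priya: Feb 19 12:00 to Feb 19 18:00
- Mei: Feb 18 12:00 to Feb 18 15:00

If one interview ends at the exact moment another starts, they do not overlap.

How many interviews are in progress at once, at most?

3

Sweep the timeline, counting +1 at each start and −1 at each end (ends before starts at a tie):
Feb 18 12:00 start Mei → 1
Feb 18 15:00 end Mei → 0
Feb 18 19:00 start Omar → 1
Feb 18 20:00 start Yusuf → 2
Feb 18 21:00 end Omar → 1
Feb 18 22:00 end Yusuf → 0
Feb 19 10:00 start Noor → 1
Feb 19 12:00 start Priya → 2
Feb 19 13:00 end Noor → 1
Feb 19 18:00 end Priya → 0
Feb 19 18:00 start Aoife → 1
Feb 19 23:00 end Aoife → 0
Feb 20 09:00 start Kenji → 1
Feb 20 10:00 start Amara → 2
Feb 20 13:00 start Jonas → 3
Feb 20 14:00 end Kenji → 2
Feb 20 15:00 end Jonas → 1
Feb 20 16:00 end Amara → 0
Peak is 3, at Feb 20 13:00 (Amara, Jonas, Kenji).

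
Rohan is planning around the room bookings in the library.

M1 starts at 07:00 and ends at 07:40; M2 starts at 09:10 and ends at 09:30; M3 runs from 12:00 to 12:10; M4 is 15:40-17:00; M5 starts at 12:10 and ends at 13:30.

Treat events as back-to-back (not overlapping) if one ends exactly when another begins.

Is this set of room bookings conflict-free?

Sorted by start: M1, M2, M3, M5, M4.
M2 starts after M1 ends, so nothing later overlaps M1 either.
M3 starts after M2 ends, so nothing later overlaps M2 either.
M5 starts exactly when M3 ends (back-to-back, no overlap), so nothing later overlaps M3 either.
M4 starts after M5 ends.
Every pair is clear; the schedule has no overlaps.

Yes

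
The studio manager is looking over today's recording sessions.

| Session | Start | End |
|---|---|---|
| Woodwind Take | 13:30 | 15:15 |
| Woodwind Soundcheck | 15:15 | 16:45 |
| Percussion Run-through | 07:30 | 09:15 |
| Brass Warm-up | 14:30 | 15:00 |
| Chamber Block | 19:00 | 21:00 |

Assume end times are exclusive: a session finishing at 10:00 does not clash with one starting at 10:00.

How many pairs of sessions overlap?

Two intervals overlap when each starts before the other ends.
Sorted by start: Percussion Run-through, Woodwind Take, Brass Warm-up, Woodwind Soundcheck, Chamber Block.
Woodwind Take starts after Percussion Run-through ends; Percussion Run-through is clear from here.
Brass Warm-up starts before Woodwind Take ends → Woodwind Take and Brass Warm-up overlap.
Woodwind Soundcheck starts exactly when Woodwind Take ends (back-to-back, no overlap); Woodwind Take is clear from here.
Woodwind Soundcheck starts after Brass Warm-up ends; Brass Warm-up is clear from here.
Chamber Block starts after Woodwind Soundcheck ends.
Overlapping pairs: Brass Warm-up & Woodwind Take — 1 in total.

1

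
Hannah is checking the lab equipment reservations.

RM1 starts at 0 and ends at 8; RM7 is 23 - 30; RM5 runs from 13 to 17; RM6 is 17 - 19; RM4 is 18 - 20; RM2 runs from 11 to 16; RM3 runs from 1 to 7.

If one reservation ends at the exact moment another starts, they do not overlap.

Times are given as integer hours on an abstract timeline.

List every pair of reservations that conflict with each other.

Sorted by start: RM1, RM3, RM2, RM5, RM6, RM4, RM7.
RM3 starts before RM1 ends → RM1 and RM3 overlap.
RM2 starts after RM1 ends; RM1 is clear from here.
RM2 starts after RM3 ends; RM3 is clear from here.
RM5 starts before RM2 ends → RM2 and RM5 overlap.
RM6 starts after RM2 ends; RM2 is clear from here.
RM6 starts exactly when RM5 ends (back-to-back, no overlap); RM5 is clear from here.
RM4 starts before RM6 ends → RM6 and RM4 overlap.
RM7 starts after RM6 ends.
RM7 starts after RM4 ends.

RM1 & RM3, RM2 & RM5, RM4 & RM6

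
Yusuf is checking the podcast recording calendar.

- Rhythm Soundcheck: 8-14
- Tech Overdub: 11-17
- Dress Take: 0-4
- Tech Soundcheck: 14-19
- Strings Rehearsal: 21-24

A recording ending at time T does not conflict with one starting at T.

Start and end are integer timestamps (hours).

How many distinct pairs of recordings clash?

Sorted by start: Dress Take, Rhythm Soundcheck, Tech Overdub, Tech Soundcheck, Strings Rehearsal.
Rhythm Soundcheck starts after Dress Take ends, so Dress Take has no further overlaps.
Tech Overdub starts before Rhythm Soundcheck ends → Rhythm Soundcheck and Tech Overdub overlap.
Tech Soundcheck starts exactly when Rhythm Soundcheck ends (back-to-back, no overlap), so Rhythm Soundcheck has no further overlaps.
Tech Soundcheck starts before Tech Overdub ends → Tech Overdub and Tech Soundcheck overlap.
Strings Rehearsal starts after Tech Overdub ends.
Strings Rehearsal starts after Tech Soundcheck ends.
Overlapping pairs: Rhythm Soundcheck & Tech Overdub, Tech Overdub & Tech Soundcheck — 2 in total.

2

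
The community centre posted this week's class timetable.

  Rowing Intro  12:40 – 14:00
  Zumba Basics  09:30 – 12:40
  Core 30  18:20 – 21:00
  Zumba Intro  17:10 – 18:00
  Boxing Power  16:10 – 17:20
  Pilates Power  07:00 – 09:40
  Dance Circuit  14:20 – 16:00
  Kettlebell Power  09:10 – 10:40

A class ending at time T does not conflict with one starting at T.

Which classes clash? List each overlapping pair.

Sorted by start: Pilates Power, Kettlebell Power, Zumba Basics, Rowing Intro, Dance Circuit, Boxing Power, Zumba Intro, Core 30.
Kettlebell Power starts before Pilates Power ends → Pilates Power and Kettlebell Power overlap.
Zumba Basics starts before Pilates Power ends → Pilates Power and Zumba Basics overlap.
Rowing Intro starts after Pilates Power ends; Pilates Power is clear from here.
Zumba Basics starts before Kettlebell Power ends → Kettlebell Power and Zumba Basics overlap.
Rowing Intro starts after Kettlebell Power ends; Kettlebell Power is clear from here.
Rowing Intro starts exactly when Zumba Basics ends (back-to-back, no overlap); Zumba Basics is clear from here.
Dance Circuit starts after Rowing Intro ends; Rowing Intro is clear from here.
Boxing Power starts after Dance Circuit ends; Dance Circuit is clear from here.
Zumba Intro starts before Boxing Power ends → Boxing Power and Zumba Intro overlap.
Core 30 starts after Boxing Power ends.
Core 30 starts after Zumba Intro ends.

Boxing Power & Zumba Intro, Kettlebell Power & Pilates Power, Kettlebell Power & Zumba Basics, Pilates Power & Zumba Basics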